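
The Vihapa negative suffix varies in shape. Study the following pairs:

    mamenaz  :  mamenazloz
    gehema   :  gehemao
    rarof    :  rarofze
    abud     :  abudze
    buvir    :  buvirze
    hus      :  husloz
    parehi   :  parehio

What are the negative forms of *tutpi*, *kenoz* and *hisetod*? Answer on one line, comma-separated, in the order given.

Looking at the final sound of each stem: -loz when the stem ends in a sibilant (*mamenaz*, *hus*); -ze when the stem ends in a non-sibilant consonant (*rarof*, *abud*, *buvir*); -o when the stem ends in a vowel (*gehema*, *parehi*).
*tutpi* — final sound /i/ (a vowel) → -o → *tutpio*.
*kenoz* — final sound /z/ (a sibilant) → -loz → *kenozloz*.
*hisetod*: final sound = /d/, a non-sibilant consonant → -ze → *hisetodze*.

tutpio, kenozloz, hisetodze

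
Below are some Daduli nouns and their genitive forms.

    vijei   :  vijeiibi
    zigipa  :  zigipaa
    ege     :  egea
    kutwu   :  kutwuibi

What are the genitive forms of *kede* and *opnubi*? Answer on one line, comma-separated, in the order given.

The alternation tracks the last vowel of the stem — -ibi when the last vowel of the stem is a high vowel (*vijei*, *kutwu*); -a when the last vowel of the stem is a non-high vowel (*zigipa*, *ege*).
The last vowel of *kede* is /e/, which is a non-high vowel, so the suffix is -a, giving *kedea*.
The last vowel of *opnubi* is /i/, which is a high vowel, so the suffix is -ibi, giving *opnubiibi*.

kedea, opnubiibi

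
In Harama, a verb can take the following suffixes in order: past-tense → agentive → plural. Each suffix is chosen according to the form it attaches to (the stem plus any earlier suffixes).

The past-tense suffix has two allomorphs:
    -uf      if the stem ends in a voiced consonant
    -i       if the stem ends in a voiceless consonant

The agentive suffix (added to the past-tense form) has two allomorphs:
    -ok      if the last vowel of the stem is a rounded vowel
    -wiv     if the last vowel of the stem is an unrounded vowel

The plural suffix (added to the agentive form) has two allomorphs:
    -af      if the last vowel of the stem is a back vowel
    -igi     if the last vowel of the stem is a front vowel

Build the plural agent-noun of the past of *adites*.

*adites*: final consonant = /s/, voiceless → -i → *aditesi*.
The last vowel of the past-tense form *aditesi* is /i/, which is an unrounded vowel, so the agentive suffix is -wiv, giving *aditesiwiv*.
The agentive form *aditesiwiv* — last vowel /i/ (a front vowel) → -igi → *aditesiwivigi*.

aditesiwivigi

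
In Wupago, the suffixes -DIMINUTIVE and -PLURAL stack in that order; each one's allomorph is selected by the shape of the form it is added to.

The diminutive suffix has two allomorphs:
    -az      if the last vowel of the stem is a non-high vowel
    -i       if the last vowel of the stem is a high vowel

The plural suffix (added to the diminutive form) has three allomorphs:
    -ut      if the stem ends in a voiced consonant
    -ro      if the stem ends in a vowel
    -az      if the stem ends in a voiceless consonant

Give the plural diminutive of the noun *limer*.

limerazut

*limer*: last vowel = /e/, a non-high vowel → -az → *limeraz*.
The final sound of the diminutive form *limeraz* is /z/, which is a voiced consonant, so the plural suffix is -ut, giving *limerazut*.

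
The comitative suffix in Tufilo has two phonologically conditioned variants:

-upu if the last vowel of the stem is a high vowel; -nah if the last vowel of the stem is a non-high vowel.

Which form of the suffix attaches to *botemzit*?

*botemzit* — last vowel /i/ (a high vowel) → -upu.

-upu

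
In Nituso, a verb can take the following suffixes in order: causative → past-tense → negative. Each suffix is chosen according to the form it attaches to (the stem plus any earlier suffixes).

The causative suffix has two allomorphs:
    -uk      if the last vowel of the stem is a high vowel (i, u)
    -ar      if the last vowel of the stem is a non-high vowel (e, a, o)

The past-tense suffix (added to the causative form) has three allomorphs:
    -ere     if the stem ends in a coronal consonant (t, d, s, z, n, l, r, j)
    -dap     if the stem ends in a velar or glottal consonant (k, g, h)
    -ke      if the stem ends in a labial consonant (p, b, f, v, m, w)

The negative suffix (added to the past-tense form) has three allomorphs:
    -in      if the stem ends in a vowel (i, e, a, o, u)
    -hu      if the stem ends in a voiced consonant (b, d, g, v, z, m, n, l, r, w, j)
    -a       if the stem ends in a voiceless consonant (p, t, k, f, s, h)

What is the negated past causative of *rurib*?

ruribukdapa

The last vowel of *rurib* is /i/, which is a high vowel, so the causative suffix is -uk, giving *ruribuk*.
The causative form *ruribuk*: final consonant = /k/, velar/glottal → -dap → *ruribukdap*.
The final sound of the past-tense form *ruribukdap* is /p/, which is a voiceless consonant, so the negative suffix is -a, giving *ruribukdapa*.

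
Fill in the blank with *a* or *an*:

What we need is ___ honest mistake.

an

The indefinite article is chosen by the initial *sound* of the following word, not its spelling.
*honest* begins with the sound /ɒ/ (silent h) — a vowel sound.
So the article is *an*: What we need is an honest mistake.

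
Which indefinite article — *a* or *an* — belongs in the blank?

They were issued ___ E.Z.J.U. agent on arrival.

The indefinite article is chosen by the initial *sound* of the following word, not its spelling.
The initialism *E.Z.J.U.* is read letter by letter; the first letter, E, is pronounced /iː/, which begins with a vowel sound.
So the article is *an*: They were issued an E.Z.J.U. agent on arrival.

an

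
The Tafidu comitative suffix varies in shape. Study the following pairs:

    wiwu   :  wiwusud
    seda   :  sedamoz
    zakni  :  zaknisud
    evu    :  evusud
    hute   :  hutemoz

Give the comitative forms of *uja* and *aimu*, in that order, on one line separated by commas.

ujamoz, aimusud

The pattern is height harmony: -sud when the last vowel of the stem is a high vowel (*wiwu*, *zakni*, *evu*); -moz when the last vowel of the stem is a non-high vowel (*seda*, *hute*).
The last vowel of *uja* is /a/, which is a non-high vowel, so the suffix is -moz, giving *ujamoz*.
*aimu*: last vowel = /u/, a high vowel → -sud → *aimusud*.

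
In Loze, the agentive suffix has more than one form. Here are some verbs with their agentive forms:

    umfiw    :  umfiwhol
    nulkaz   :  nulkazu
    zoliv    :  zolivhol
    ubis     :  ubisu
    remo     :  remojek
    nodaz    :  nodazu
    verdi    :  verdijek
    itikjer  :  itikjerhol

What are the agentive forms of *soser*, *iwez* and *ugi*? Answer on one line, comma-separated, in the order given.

The pattern is sibilance of the final sound: -u when the stem ends in a sibilant (*nulkaz*, *ubis*, *nodaz*); -hol when the stem ends in a non-sibilant consonant (*umfiw*, *zoliv*, *itikjer*); -jek when the stem ends in a vowel (*remo*, *verdi*).
The final sound of *soser* is /r/, which is a non-sibilant consonant, so the suffix is -hol, giving *soserhol*.
Since the final sound of *iwez* is /z/ (a sibilant), it takes -u, giving *iwezu*.
The final sound of *ugi* is /i/, which is a vowel, so the suffix is -jek, giving *ugijek*.

soserhol, iwezu, ugijek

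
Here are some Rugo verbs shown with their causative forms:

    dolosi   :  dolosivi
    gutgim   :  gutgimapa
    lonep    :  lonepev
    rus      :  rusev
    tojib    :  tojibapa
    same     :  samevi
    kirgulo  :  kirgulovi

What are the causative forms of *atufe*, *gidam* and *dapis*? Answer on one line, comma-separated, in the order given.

atufevi, gidamapa, dapisev

The suffix is conditioned by the final sound: -ev when the stem ends in a voiceless consonant (*lonep*, *rus*); -apa when the stem ends in a voiced consonant (*gutgim*, *tojib*); -vi when the stem ends in a vowel (*dolosi*, *same*, *kirgulo*).
*atufe*: final sound = /e/, a vowel → -vi → *atufevi*.
The final sound of *gidam* is /m/, which is a voiced consonant, so the suffix is -apa, giving *gidamapa*.
The final sound of *dapis* is /s/, which is a voiceless consonant, so the suffix is -ev, giving *dapisev*.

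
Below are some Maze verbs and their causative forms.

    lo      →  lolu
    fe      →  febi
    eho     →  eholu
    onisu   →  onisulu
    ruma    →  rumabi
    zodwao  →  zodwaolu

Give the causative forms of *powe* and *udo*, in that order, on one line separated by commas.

powebi, udolu

The suffix is conditioned by the last vowel: -lu when the last vowel of the stem is a rounded vowel (*lo*, *eho*, *onisu*, *zodwao*); -bi when the last vowel of the stem is an unrounded vowel (*fe*, *ruma*).
Since the last vowel of *powe* is /e/ (an unrounded vowel), it takes -bi, giving *powebi*.
*udo*: last vowel = /o/, a rounded vowel → -lu → *udolu*.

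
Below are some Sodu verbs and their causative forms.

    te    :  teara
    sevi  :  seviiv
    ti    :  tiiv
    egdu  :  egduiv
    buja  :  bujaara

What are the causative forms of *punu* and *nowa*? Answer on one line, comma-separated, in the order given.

The pattern is height harmony: -iv when the last vowel of the stem is a high vowel (*sevi*, *ti*, *egdu*); -ara when the last vowel of the stem is a non-high vowel (*te*, *buja*).
*punu*: last vowel = /u/, a high vowel → -iv → *punuiv*.
Since the last vowel of *nowa* is /a/ (a non-high vowel), it takes -ara, giving *nowaara*.

punuiv, nowaara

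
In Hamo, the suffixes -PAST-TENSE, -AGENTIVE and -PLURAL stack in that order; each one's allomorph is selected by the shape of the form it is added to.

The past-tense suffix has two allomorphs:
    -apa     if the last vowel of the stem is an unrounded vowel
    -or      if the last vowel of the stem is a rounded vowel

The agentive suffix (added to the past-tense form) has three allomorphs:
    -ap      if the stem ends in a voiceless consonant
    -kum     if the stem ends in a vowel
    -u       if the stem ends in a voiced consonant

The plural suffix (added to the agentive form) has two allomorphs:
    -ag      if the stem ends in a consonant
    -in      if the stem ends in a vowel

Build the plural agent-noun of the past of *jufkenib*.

jufkenibapakumag

The last vowel of *jufkenib* is /i/, which is an unrounded vowel, so the past-tense suffix is -apa, giving *jufkenibapa*.
Since the final sound of the past-tense form *jufkenibapa* is /a/ (a vowel), it takes -kum, giving *jufkenibapakum*.
The final sound of the agentive form *jufkenibapakum* is /m/, which is a consonant, so the plural suffix is -ag, giving *jufkenibapakumag*.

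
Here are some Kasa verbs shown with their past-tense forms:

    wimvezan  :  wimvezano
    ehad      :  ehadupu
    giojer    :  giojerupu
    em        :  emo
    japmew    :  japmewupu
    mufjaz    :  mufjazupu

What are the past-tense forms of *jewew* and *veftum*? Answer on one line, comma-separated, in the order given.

Looking at the final consonant of each stem: -o when the stem ends in a nasal (*wimvezan*, *em*); -upu when the stem ends in a non-nasal consonant (*ehad*, *giojer*, *japmew*, *mufjaz*).
The final consonant of *jewew* is /w/, which is non-nasal, so the suffix is -upu, giving *jewewupu*.
Since the final consonant of *veftum* is /m/ (a nasal), it takes -o, giving *veftumo*.

jewewupu, veftumo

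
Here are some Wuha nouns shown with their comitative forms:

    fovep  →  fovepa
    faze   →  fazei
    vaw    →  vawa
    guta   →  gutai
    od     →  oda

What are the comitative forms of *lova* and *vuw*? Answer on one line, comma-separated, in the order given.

lovai, vuwa

Looking at the final sound of each stem: -a when the stem ends in a consonant (*fovep*, *vaw*, *od*); -i when the stem ends in a vowel (*faze*, *guta*).
The final sound of *lova* is /a/, which is a vowel, so the suffix is -i, giving *lovai*.
*vuw* — final sound /w/ (a consonant) → -a → *vuwa*.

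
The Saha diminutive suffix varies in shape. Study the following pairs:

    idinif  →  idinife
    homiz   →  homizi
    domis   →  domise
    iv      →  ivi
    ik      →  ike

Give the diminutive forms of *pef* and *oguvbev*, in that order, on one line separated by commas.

The alternation tracks the final consonant of the stem — -e when the stem ends in a voiceless consonant (*idinif*, *domis*, *ik*); -i when the stem ends in a voiced consonant (*homiz*, *iv*).
*pef*: final consonant = /f/, voiceless → -e → *pefe*.
*oguvbev* — final consonant /v/ (voiced) → -i → *oguvbevi*.

pefe, oguvbevi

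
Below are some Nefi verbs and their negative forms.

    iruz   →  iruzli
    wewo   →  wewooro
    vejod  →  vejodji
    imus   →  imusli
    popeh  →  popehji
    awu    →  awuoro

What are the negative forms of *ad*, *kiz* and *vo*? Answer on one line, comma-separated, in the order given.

Looking at the final sound of each stem: -li when the stem ends in a sibilant (*iruz*, *imus*); -ji when the stem ends in a non-sibilant consonant (*vejod*, *popeh*); -oro when the stem ends in a vowel (*wewo*, *awu*).
*ad*: final sound = /d/, a non-sibilant consonant → -ji → *adji*.
*kiz*: final sound = /z/, a sibilant → -li → *kizli*.
*vo*: final sound = /o/, a vowel → -oro → *vooro*.

adji, kizli, vooro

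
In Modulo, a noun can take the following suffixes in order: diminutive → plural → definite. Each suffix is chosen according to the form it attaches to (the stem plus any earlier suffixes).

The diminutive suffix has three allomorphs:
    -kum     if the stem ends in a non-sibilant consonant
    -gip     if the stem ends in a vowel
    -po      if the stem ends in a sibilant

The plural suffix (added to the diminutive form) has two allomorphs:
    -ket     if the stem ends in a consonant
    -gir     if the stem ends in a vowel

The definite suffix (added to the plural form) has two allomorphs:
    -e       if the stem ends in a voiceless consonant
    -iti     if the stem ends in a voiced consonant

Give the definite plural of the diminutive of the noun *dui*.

duigipkete

Since the final sound of *dui* is /i/ (a vowel), it takes -gip, giving *duigip*.
Since the final sound of the diminutive form *duigip* is /p/ (a consonant), it takes -ket, giving *duigipket*.
The plural form *duigipket*: final consonant = /t/, voiceless → -e → *duigipkete*.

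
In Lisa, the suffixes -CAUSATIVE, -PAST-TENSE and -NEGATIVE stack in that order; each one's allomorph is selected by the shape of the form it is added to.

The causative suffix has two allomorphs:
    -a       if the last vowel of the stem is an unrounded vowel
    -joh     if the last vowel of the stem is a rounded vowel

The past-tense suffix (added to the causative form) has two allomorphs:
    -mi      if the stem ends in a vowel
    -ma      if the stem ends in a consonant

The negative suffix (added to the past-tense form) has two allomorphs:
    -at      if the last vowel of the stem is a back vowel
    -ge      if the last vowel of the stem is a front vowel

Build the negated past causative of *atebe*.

atebeamige

Since the last vowel of *atebe* is /e/ (an unrounded vowel), it takes -a, giving *atebea*.
The final sound of the causative form *atebea* is /a/, which is a vowel, so the past-tense suffix is -mi, giving *atebeami*.
The last vowel of the past-tense form *atebeami* is /i/, which is a front vowel, so the negative suffix is -ge, giving *atebeamige*.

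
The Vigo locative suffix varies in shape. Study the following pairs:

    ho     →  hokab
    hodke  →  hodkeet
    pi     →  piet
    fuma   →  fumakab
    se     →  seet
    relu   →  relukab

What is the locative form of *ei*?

The suffix is conditioned by the last vowel: -et when the last vowel of the stem is a front vowel (*hodke*, *pi*, *se*); -kab when the last vowel of the stem is a back vowel (*ho*, *fuma*, *relu*).
Since the last vowel of *ei* is /i/ (a front vowel), it takes -et, giving *eiet*.

eiet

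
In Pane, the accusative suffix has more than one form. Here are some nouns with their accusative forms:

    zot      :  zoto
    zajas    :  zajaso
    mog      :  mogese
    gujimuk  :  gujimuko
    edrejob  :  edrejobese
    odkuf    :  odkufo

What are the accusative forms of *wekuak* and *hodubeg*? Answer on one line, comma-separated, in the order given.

The alternation tracks the final consonant of the stem — -o when the stem ends in a voiceless consonant (*zot*, *zajas*, *gujimuk*, *odkuf*); -ese when the stem ends in a voiced consonant (*mog*, *edrejob*).
*wekuak* — final consonant /k/ (voiceless) → -o → *wekuako*.
*hodubeg* — final consonant /g/ (voiced) → -ese → *hodubegese*.

wekuako, hodubegese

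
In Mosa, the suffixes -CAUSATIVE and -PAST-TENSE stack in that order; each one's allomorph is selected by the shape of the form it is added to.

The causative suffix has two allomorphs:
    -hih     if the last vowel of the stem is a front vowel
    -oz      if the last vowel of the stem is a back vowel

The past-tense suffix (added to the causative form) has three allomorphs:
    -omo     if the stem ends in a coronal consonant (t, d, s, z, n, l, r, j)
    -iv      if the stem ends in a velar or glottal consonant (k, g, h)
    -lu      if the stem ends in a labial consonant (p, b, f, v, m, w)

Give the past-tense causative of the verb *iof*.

The last vowel of *iof* is /o/, which is a back vowel, so the causative suffix is -oz, giving *iofoz*.
The causative form *iofoz*: final consonant = /z/, coronal → -omo → *iofozomo*.

iofozomo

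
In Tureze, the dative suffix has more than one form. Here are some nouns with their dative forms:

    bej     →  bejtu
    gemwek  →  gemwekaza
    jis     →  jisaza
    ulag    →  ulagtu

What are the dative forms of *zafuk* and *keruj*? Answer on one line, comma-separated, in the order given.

Looking at the final consonant of each stem: -aza when the stem ends in a voiceless consonant (*gemwek*, *jis*); -tu when the stem ends in a voiced consonant (*bej*, *ulag*).
The final consonant of *zafuk* is /k/, which is voiceless, so the suffix is -aza, giving *zafukaza*.
The final consonant of *keruj* is /j/, which is voiced, so the suffix is -tu, giving *kerujtu*.

zafukaza, kerujtu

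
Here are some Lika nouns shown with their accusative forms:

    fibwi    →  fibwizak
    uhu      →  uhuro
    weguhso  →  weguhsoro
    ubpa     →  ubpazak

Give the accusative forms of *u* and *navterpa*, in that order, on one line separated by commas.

uro, navterpazak

Looking at the last vowel of each stem: -ro when the last vowel of the stem is a rounded vowel (*uhu*, *weguhso*); -zak when the last vowel of the stem is an unrounded vowel (*fibwi*, *ubpa*).
Since the last vowel of *u* is /u/ (a rounded vowel), it takes -ro, giving *uro*.
The last vowel of *navterpa* is /a/, which is an unrounded vowel, so the suffix is -zak, giving *navterpazak*.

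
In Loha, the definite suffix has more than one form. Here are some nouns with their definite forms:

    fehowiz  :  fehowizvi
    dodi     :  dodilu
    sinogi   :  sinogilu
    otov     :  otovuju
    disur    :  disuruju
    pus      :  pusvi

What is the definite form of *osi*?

osilu

The pattern is sibilance of the final sound: -vi when the stem ends in a sibilant (*fehowiz*, *pus*); -uju when the stem ends in a non-sibilant consonant (*otov*, *disur*); -lu when the stem ends in a vowel (*dodi*, *sinogi*).
*osi*: final sound = /i/, a vowel → -lu → *osilu*.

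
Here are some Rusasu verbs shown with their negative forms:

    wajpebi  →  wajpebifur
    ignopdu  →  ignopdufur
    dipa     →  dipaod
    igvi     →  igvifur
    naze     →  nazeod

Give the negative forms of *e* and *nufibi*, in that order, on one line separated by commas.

The suffix is conditioned by the last vowel: -fur when the last vowel of the stem is a high vowel (*wajpebi*, *ignopdu*, *igvi*); -od when the last vowel of the stem is a non-high vowel (*dipa*, *naze*).
The last vowel of *e* is /e/, which is a non-high vowel, so the suffix is -od, giving *eod*.
*nufibi*: last vowel = /i/, a high vowel → -fur → *nufibifur*.

eod, nufibifur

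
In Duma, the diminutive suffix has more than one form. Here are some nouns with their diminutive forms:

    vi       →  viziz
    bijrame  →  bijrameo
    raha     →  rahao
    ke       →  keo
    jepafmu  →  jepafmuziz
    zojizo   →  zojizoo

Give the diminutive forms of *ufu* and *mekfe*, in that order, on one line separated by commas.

The suffix is conditioned by the last vowel: -ziz when the last vowel of the stem is a high vowel (*vi*, *jepafmu*); -o when the last vowel of the stem is a non-high vowel (*bijrame*, *raha*, *ke*, *zojizo*).
*ufu*: last vowel = /u/, a high vowel → -ziz → *ufuziz*.
The last vowel of *mekfe* is /e/, which is a non-high vowel, so the suffix is -o, giving *mekfeo*.

ufuziz, mekfeo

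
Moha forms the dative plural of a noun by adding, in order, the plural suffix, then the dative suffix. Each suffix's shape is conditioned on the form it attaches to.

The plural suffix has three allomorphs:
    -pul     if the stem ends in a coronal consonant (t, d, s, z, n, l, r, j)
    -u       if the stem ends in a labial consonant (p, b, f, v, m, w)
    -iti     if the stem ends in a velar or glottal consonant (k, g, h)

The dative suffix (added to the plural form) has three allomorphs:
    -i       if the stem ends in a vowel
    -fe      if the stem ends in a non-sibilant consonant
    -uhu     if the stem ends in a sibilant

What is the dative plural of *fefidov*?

Since the final consonant of *fefidov* is /v/ (labial), it takes -u, giving *fefidovu*.
The final sound of the plural form *fefidovu* is /u/, which is a vowel, so the dative suffix is -i, giving *fefidovui*.

fefidovui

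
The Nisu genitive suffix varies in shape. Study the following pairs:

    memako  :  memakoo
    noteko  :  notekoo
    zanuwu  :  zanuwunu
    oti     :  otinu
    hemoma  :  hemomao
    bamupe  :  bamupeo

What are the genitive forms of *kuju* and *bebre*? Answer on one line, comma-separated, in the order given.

Looking at the last vowel of each stem: -nu when the last vowel of the stem is a high vowel (*zanuwu*, *oti*); -o when the last vowel of the stem is a non-high vowel (*memako*, *noteko*, *hemoma*, *bamupe*).
*kuju* — last vowel /u/ (a high vowel) → -nu → *kujunu*.
Since the last vowel of *bebre* is /e/ (a non-high vowel), it takes -o, giving *bebreo*.

kujunu, bebreo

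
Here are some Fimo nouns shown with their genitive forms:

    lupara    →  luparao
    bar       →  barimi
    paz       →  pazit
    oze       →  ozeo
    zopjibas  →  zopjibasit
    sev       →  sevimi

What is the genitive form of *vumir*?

vumirimi

Looking at the final sound of each stem: -it when the stem ends in a sibilant (*paz*, *zopjibas*); -imi when the stem ends in a non-sibilant consonant (*bar*, *sev*); -o when the stem ends in a vowel (*lupara*, *oze*).
The final sound of *vumir* is /r/, which is a non-sibilant consonant, so the suffix is -imi, giving *vumirimi*.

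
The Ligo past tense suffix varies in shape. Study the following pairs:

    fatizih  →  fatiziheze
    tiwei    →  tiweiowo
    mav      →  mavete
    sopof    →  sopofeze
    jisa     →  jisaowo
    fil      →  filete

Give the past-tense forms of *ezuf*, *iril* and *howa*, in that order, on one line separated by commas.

ezufeze, irilete, howaowo

The alternation tracks the final sound of the stem — -eze when the stem ends in a voiceless consonant (*fatizih*, *sopof*); -ete when the stem ends in a voiced consonant (*mav*, *fil*); -owo when the stem ends in a vowel (*tiwei*, *jisa*).
Since the final sound of *ezuf* is /f/ (a voiceless consonant), it takes -eze, giving *ezufeze*.
*iril*: final sound = /l/, a voiced consonant → -ete → *irilete*.
*howa*: final sound = /a/, a vowel → -owo → *howaowo*.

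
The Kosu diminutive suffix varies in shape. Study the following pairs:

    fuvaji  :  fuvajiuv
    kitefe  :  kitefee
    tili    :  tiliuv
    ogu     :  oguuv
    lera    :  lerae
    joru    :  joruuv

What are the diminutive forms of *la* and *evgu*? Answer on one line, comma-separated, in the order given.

The suffix is conditioned by the last vowel: -uv when the last vowel of the stem is a high vowel (*fuvaji*, *tili*, *ogu*, *joru*); -e when the last vowel of the stem is a non-high vowel (*kitefe*, *lera*).
The last vowel of *la* is /a/, which is a non-high vowel, so the suffix is -e, giving *lae*.
Since the last vowel of *evgu* is /u/ (a high vowel), it takes -uv, giving *evguuv*.

lae, evguuv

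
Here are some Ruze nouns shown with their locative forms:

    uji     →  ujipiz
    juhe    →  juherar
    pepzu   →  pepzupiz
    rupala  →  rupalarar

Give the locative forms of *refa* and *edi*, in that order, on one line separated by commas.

The alternation tracks the last vowel of the stem — -piz when the last vowel of the stem is a high vowel (*uji*, *pepzu*); -rar when the last vowel of the stem is a non-high vowel (*juhe*, *rupala*).
*refa* — last vowel /a/ (a non-high vowel) → -rar → *refarar*.
*edi*: last vowel = /i/, a high vowel → -piz → *edipiz*.

refarar, edipiz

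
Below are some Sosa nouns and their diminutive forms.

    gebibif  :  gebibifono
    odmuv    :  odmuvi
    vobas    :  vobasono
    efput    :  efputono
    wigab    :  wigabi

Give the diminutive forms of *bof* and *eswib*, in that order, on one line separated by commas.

bofono, eswibi

The pattern is voicing of the final consonant: -ono when the stem ends in a voiceless consonant (*gebibif*, *vobas*, *efput*); -i when the stem ends in a voiced consonant (*odmuv*, *wigab*).
*bof*: final consonant = /f/, voiceless → -ono → *bofono*.
*eswib* — final consonant /b/ (voiced) → -i → *eswibi*.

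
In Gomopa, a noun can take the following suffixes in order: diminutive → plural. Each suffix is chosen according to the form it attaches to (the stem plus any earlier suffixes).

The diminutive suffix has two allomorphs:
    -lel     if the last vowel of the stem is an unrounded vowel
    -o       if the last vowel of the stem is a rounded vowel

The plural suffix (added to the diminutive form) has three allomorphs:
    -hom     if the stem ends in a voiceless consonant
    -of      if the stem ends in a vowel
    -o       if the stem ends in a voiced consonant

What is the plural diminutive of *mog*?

*mog*: last vowel = /o/, a rounded vowel → -o → *mogo*.
The diminutive form *mogo* — final sound /o/ (a vowel) → -of → *mogoof*.

mogoof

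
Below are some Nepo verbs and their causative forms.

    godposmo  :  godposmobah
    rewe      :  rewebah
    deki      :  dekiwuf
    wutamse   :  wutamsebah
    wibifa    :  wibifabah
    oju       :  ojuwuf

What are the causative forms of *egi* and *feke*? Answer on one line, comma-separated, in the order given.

egiwuf, fekebah

The alternation tracks the last vowel of the stem — -wuf when the last vowel of the stem is a high vowel (*deki*, *oju*); -bah when the last vowel of the stem is a non-high vowel (*godposmo*, *rewe*, *wutamse*, *wibifa*).
Since the last vowel of *egi* is /i/ (a high vowel), it takes -wuf, giving *egiwuf*.
Since the last vowel of *feke* is /e/ (a non-high vowel), it takes -bah, giving *fekebah*.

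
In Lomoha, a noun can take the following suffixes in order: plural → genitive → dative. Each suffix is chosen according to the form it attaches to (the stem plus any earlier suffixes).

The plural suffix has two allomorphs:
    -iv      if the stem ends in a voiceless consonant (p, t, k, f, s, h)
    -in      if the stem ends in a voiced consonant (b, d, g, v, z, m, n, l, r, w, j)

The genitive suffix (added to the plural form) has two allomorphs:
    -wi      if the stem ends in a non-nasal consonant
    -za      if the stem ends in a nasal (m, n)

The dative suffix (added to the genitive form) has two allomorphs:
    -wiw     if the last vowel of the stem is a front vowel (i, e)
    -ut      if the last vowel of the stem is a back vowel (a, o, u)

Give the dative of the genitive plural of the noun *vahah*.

vahahivwiwiw

*vahah*: final consonant = /h/, voiceless → -iv → *vahahiv*.
The plural form *vahahiv*: final consonant = /v/, non-nasal → -wi → *vahahivwi*.
Since the last vowel of the genitive form *vahahivwi* is /i/ (a front vowel), it takes -wiw, giving *vahahivwiwiw*.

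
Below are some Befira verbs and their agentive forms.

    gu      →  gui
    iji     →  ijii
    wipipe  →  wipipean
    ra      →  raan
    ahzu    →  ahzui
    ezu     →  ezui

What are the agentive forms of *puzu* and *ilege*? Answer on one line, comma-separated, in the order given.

The pattern is height harmony: -i when the last vowel of the stem is a high vowel (*gu*, *iji*, *ahzu*, *ezu*); -an when the last vowel of the stem is a non-high vowel (*wipipe*, *ra*).
*puzu*: last vowel = /u/, a high vowel → -i → *puzui*.
Since the last vowel of *ilege* is /e/ (a non-high vowel), it takes -an, giving *ilegean*.

puzui, ilegean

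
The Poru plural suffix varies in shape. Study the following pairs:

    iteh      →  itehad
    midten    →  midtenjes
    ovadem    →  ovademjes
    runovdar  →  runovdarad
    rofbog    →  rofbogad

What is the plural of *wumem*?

wumemjes

Looking at the final consonant of each stem: -jes when the stem ends in a nasal (*midten*, *ovadem*); -ad when the stem ends in a non-nasal consonant (*iteh*, *runovdar*, *rofbog*).
The final consonant of *wumem* is /m/, which is a nasal, so the suffix is -jes, giving *wumemjes*.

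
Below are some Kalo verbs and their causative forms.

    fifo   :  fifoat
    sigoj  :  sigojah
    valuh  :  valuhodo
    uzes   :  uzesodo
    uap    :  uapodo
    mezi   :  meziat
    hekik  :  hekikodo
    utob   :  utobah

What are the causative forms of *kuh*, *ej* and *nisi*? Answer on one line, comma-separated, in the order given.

kuhodo, ejah, nisiat

The pattern is voicing of the final sound: -odo when the stem ends in a voiceless consonant (*valuh*, *uzes*, *uap*, *hekik*); -ah when the stem ends in a voiced consonant (*sigoj*, *utob*); -at when the stem ends in a vowel (*fifo*, *mezi*).
The final sound of *kuh* is /h/, which is a voiceless consonant, so the suffix is -odo, giving *kuhodo*.
*ej*: final sound = /j/, a voiced consonant → -ah → *ejah*.
The final sound of *nisi* is /i/, which is a vowel, so the suffix is -at, giving *nisiat*.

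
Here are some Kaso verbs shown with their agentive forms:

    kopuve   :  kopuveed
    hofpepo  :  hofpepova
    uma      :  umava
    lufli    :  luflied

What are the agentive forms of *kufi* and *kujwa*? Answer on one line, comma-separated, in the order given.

kufied, kujwava

The alternation tracks the last vowel of the stem — -ed when the last vowel of the stem is a front vowel (*kopuve*, *lufli*); -va when the last vowel of the stem is a back vowel (*hofpepo*, *uma*).
Since the last vowel of *kufi* is /i/ (a front vowel), it takes -ed, giving *kufied*.
*kujwa* — last vowel /a/ (a back vowel) → -va → *kujwava*.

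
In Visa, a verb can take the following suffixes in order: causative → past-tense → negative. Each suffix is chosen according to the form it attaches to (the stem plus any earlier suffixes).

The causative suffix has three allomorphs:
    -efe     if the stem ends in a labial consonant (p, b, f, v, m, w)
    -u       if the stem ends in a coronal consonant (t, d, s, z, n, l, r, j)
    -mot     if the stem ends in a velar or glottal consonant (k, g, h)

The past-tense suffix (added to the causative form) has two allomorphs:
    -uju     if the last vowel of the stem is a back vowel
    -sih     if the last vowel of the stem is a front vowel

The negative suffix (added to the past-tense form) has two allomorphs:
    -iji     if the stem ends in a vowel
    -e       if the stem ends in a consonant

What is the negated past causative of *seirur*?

seiruruujuiji

Since the final consonant of *seirur* is /r/ (coronal), it takes -u, giving *seiruru*.
The last vowel of the causative form *seiruru* is /u/, which is a back vowel, so the past-tense suffix is -uju, giving *seiruruuju*.
The past-tense form *seiruruuju*: final sound = /u/, a vowel → -iji → *seiruruujuiji*.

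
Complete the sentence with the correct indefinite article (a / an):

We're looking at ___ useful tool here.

The indefinite article is chosen by the initial *sound* of the following word, not its spelling.
*useful* begins with the sound /juː/ (u pronounced /juː/) — a consonant sound.
So the article is *a*: We're looking at a useful tool here.

a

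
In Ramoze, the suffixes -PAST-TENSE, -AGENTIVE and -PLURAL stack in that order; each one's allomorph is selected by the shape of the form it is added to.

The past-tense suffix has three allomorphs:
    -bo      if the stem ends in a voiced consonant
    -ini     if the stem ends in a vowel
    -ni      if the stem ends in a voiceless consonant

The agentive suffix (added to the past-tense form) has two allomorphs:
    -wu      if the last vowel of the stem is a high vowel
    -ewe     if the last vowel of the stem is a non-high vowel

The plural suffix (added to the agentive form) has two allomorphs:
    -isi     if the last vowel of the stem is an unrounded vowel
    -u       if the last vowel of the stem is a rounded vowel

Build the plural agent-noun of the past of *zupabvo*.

zupabvoiniwuu

*zupabvo*: final sound = /o/, a vowel → -ini → *zupabvoini*.
Since the last vowel of the past-tense form *zupabvoini* is /i/ (a high vowel), it takes -wu, giving *zupabvoiniwu*.
The agentive form *zupabvoiniwu*: last vowel = /u/, a rounded vowel → -u → *zupabvoiniwuu*.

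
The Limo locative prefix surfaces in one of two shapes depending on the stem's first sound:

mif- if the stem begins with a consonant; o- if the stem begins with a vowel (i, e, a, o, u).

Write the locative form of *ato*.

oato

Since the first sound of *ato* is /a/ (a vowel), it takes o-, giving *oato*.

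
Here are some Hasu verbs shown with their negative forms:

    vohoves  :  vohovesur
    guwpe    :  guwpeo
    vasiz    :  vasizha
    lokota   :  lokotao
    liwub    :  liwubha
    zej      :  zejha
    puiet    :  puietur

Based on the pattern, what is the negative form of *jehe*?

The suffix is conditioned by the final sound: -ur when the stem ends in a voiceless consonant (*vohoves*, *puiet*); -ha when the stem ends in a voiced consonant (*vasiz*, *liwub*, *zej*); -o when the stem ends in a vowel (*guwpe*, *lokota*).
*jehe*: final sound = /e/, a vowel → -o → *jeheo*.

jeheo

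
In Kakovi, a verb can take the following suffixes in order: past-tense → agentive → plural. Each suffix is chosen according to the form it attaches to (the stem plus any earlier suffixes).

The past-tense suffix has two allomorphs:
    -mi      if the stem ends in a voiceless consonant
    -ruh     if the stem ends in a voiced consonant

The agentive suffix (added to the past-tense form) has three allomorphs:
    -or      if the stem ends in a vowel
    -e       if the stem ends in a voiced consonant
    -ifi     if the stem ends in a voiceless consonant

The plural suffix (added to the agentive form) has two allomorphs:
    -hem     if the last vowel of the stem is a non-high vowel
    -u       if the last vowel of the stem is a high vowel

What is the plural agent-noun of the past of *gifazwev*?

The final consonant of *gifazwev* is /v/, which is voiced, so the past-tense suffix is -ruh, giving *gifazwevruh*.
Since the final sound of the past-tense form *gifazwevruh* is /h/ (a voiceless consonant), it takes -ifi, giving *gifazwevruhifi*.
The last vowel of the agentive form *gifazwevruhifi* is /i/, which is a high vowel, so the plural suffix is -u, giving *gifazwevruhifiu*.

gifazwevruhifiu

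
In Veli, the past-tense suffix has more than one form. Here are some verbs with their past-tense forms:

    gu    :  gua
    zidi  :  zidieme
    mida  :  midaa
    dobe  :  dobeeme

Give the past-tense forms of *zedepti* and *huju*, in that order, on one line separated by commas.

zedeptieme, hujua

The suffix is conditioned by the last vowel: -eme when the last vowel of the stem is a front vowel (*zidi*, *dobe*); -a when the last vowel of the stem is a back vowel (*gu*, *mida*).
Since the last vowel of *zedepti* is /i/ (a front vowel), it takes -eme, giving *zedeptieme*.
*huju* — last vowel /u/ (a back vowel) → -a → *hujua*.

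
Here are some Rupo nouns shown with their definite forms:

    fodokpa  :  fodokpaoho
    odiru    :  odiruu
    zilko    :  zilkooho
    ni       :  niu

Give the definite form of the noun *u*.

Looking at the last vowel of each stem: -u when the last vowel of the stem is a high vowel (*odiru*, *ni*); -oho when the last vowel of the stem is a non-high vowel (*fodokpa*, *zilko*).
Since the last vowel of *u* is /u/ (a high vowel), it takes -u, giving *uu*.

uu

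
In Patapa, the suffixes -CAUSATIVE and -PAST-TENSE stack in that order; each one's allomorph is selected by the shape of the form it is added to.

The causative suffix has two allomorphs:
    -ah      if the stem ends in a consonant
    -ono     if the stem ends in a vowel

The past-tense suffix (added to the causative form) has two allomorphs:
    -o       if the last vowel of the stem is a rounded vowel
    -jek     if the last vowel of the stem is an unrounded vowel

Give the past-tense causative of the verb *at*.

*at* — final sound /t/ (a consonant) → -ah → *atah*.
The causative form *atah* — last vowel /a/ (an unrounded vowel) → -jek → *atahjek*.

atahjek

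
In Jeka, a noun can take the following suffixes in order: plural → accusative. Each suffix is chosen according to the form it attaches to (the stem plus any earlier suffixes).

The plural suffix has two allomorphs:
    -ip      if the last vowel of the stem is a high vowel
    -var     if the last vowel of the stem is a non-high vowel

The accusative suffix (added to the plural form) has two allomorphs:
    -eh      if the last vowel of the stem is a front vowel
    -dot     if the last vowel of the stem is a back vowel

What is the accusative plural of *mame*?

mamevardot

Since the last vowel of *mame* is /e/ (a non-high vowel), it takes -var, giving *mamevar*.
The plural form *mamevar*: last vowel = /a/, a back vowel → -dot → *mamevardot*.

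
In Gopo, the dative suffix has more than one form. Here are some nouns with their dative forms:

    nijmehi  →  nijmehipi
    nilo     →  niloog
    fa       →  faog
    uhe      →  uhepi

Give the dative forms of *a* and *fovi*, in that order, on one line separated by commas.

Looking at the last vowel of each stem: -pi when the last vowel of the stem is a front vowel (*nijmehi*, *uhe*); -og when the last vowel of the stem is a back vowel (*nilo*, *fa*).
Since the last vowel of *a* is /a/ (a back vowel), it takes -og, giving *aog*.
The last vowel of *fovi* is /i/, which is a front vowel, so the suffix is -pi, giving *fovipi*.

aog, fovipi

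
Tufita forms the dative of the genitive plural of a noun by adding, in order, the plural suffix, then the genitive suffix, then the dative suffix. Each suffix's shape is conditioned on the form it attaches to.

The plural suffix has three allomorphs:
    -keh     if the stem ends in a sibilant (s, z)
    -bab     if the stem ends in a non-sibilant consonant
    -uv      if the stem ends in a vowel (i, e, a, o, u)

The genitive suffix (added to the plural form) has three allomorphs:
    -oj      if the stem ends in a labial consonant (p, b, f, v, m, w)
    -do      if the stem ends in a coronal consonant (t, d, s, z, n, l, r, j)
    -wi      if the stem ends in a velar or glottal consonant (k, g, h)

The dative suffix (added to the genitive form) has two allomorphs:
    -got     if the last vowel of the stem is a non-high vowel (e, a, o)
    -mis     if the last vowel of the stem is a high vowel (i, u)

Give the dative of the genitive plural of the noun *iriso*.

*iriso* — final sound /o/ (a vowel) → -uv → *irisouv*.
Since the final consonant of the plural form *irisouv* is /v/ (labial), it takes -oj, giving *irisouvoj*.
The last vowel of the genitive form *irisouvoj* is /o/, which is a non-high vowel, so the dative suffix is -got, giving *irisouvojgot*.

irisouvojgot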